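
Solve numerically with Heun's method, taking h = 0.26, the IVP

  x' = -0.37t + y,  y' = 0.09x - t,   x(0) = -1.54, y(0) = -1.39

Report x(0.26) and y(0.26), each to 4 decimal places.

-1.9186, -1.4641

Heun on (x,y): k1 = f(t_n, state_n); k2 = f(t_n + h, state_n + h·k1); state_{n+1} = state_n + (h/2)·(k1 + k2).
0.000000: (-1.540000, -1.390000)
  k1 = (-1.390000, -0.138600)
  predictor → (-1.901400, -1.426036)
  k2 = (-1.522236, -0.431126)
  → (-1.918591, -1.464064)
(x(0.26), y(0.26)) ≈ (-1.9186, -1.4641)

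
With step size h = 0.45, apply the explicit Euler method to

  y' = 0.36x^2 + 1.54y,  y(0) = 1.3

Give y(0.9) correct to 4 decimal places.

Euler: y_{n+1} = y_n + h·f(x_n, y_n).
x=0.000000, y=1.300000: f=2.002000 → y ← 1.300000 + 0.45·2.002000 = 2.200900
x=0.450000, y=2.200900: f=3.462286 → y ← 2.200900 + 0.45·3.462286 = 3.758929
y(0.9) ≈ 3.7589

3.7589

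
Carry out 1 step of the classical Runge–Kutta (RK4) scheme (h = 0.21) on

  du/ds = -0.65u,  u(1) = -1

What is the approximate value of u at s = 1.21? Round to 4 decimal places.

-0.8724

RK4: k1 = f(s_n, u_n); k2 = f(s_n + h/2, u_n + (h/2)·k1); k3 = f(s_n + h/2, u_n + (h/2)·k2); k4 = f(s_n + h, u_n + h·k3); u_{n+1} = u_n + (h/6)·(k1 + 2k2 + 2k3 + k4).
s=1.000000, u=-1.000000:
  k1 = f(1.000000, -1.000000) = 0.650000
  k2 = f(1.105000, -0.931750) = 0.605638
  k3 = f(1.105000, -0.936408) = 0.608665
  k4 = f(1.210000, -0.872180) = 0.566917
  u ← -1.000000 + (0.21/6)·(k1 + 2k2 + 2k3 + k4) = -0.872407
u(1.21) ≈ -0.8724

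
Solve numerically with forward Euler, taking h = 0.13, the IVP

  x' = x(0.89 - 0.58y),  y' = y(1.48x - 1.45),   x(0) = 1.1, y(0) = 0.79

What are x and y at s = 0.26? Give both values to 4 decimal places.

Euler on (x,y): x_{n+1} = x_n + h·x', y_{n+1} = y_n + h·y'.
0.000000: (1.100000, 0.790000); f=(0.474980, 0.140620) → (1.161747, 0.808281)
0.130000: (1.161747, 0.808281); f=(0.489325, 0.217740) → (1.225360, 0.836587)
(x(0.26), y(0.26)) ≈ (1.2254, 0.8366)

1.2254, 0.8366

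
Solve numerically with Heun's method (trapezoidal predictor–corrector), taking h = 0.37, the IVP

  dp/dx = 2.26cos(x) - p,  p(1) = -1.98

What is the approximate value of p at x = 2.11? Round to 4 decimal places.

Heun: k1 = f(x_n, p_n); k2 = f(x_n + h, p_n + h·k1); p_{n+1} = p_n + (h/2)·(k1 + k2).
x=1.000000, p=-1.980000:
  k1 = f(1.000000, -1.980000) = 3.201083
  k2 = f(1.370000, -0.795599) = 1.246356
  p ← -1.980000 + (0.37/2)·(3.201083 + 1.246356) = -1.157224
x=1.370000, p=-1.157224:
  k1 = f(1.370000, -1.157224) = 1.607980
  k2 = f(1.740000, -0.562271) = 0.181693
  p ← -1.157224 + (0.37/2)·(1.607980 + 0.181693) = -0.826134
x=1.740000, p=-0.826134:
  k1 = f(1.740000, -0.826134) = 0.445556
  k2 = f(2.110000, -0.661279) = -0.499125
  p ← -0.826134 + (0.37/2)·(0.445556 + (-0.499125)) = -0.836045
p(2.11) ≈ -0.8360

-0.8360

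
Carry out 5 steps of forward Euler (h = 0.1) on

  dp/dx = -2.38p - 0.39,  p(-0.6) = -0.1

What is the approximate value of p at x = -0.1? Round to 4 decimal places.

Euler: p_{n+1} = p_n + h·f(x_n, p_n).
x=-0.600000, p=-0.100000: f=-0.152000 → p ← -0.100000 + 0.1·(-0.152000) = -0.115200
x=-0.500000, p=-0.115200: f=-0.115824 → p ← -0.115200 + 0.1·(-0.115824) = -0.126782
x=-0.400000, p=-0.126782: f=-0.088258 → p ← -0.126782 + 0.1·(-0.088258) = -0.135608
x=-0.300000, p=-0.135608: f=-0.067253 → p ← -0.135608 + 0.1·(-0.067253) = -0.142333
x=-0.200000, p=-0.142333: f=-0.051246 → p ← -0.142333 + 0.1·(-0.051246) = -0.147458
p(-0.1) ≈ -0.1475

-0.1475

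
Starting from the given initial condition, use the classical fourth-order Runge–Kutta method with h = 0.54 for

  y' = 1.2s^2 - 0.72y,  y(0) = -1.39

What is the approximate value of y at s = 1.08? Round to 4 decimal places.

RK4: k1 = f(s_n, y_n); k2 = f(s_n + h/2, y_n + (h/2)·k1); k3 = f(s_n + h/2, y_n + (h/2)·k2); k4 = f(s_n + h, y_n + h·k3); y_{n+1} = y_n + (h/6)·(k1 + 2k2 + 2k3 + k4).
s=0.000000, y=-1.390000:
  k1 = f(0.000000, -1.390000) = 1.000800
  k2 = f(0.270000, -1.119784) = 0.893724
  k3 = f(0.270000, -1.148694) = 0.914540
  k4 = f(0.540000, -0.896148) = 0.995147
  y ← -1.390000 + (0.54/6)·(k1 + 2k2 + 2k3 + k4) = -0.884877
s=0.540000, y=-0.884877:
  k1 = f(0.540000, -0.884877) = 0.987032
  k2 = f(0.810000, -0.618379) = 1.232553
  k3 = f(0.810000, -0.552088) = 1.184823
  k4 = f(1.080000, -0.245073) = 1.576132
  y ← -0.884877 + (0.54/6)·(k1 + 2k2 + 2k3 + k4) = -0.219065
y(1.08) ≈ -0.2191

-0.2191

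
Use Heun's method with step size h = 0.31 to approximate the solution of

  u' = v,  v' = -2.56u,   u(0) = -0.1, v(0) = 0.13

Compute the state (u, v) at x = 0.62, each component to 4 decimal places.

0.0184, 0.2072

Heun on (u,v): k1 = f(x_n, state_n); k2 = f(x_n + h, state_n + h·k1); state_{n+1} = state_n + (h/2)·(k1 + k2).
0.000000: (-0.100000, 0.130000)
  k1 = (0.130000, 0.256000)
  predictor → (-0.059700, 0.209360)
  k2 = (0.209360, 0.152832)
  → (-0.047399, 0.193369)
0.310000: (-0.047399, 0.193369)
  k1 = (0.193369, 0.121342)
  predictor → (0.012545, 0.230985)
  k2 = (0.230985, -0.032116)
  → (0.018376, 0.207199)
(u(0.62), v(0.62)) ≈ (0.0184, 0.2072)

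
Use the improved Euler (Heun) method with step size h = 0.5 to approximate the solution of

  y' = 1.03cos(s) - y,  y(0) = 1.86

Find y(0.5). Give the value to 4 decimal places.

Heun: k1 = f(s_n, y_n); k2 = f(s_n + h, y_n + h·k1); y_{n+1} = y_n + (h/2)·(k1 + k2).
s=0.000000, y=1.860000:
  k1 = f(0.000000, 1.860000) = -0.830000
  k2 = f(0.500000, 1.445000) = -0.541090
  y ← 1.860000 + (0.5/2)·(-0.830000 + (-0.541090)) = 1.517228
y(0.5) ≈ 1.5172

1.5172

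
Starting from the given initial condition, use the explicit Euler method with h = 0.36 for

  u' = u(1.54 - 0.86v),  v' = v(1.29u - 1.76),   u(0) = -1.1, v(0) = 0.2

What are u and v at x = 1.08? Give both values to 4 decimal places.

-3.9804, -0.0094

Euler on (u,v): u_{n+1} = u_n + h·u', v_{n+1} = v_n + h·v'.
0.000000: (-1.100000, 0.200000); f=(-1.504800, -0.635800) → (-1.641728, -0.028888)
0.360000: (-1.641728, -0.028888); f=(-2.569048, 0.112023) → (-2.566585, 0.011440)
0.720000: (-2.566585, 0.011440); f=(-3.927290, -0.058012) → (-3.980409, -0.009444)
(u(1.08), v(1.08)) ≈ (-3.9804, -0.0094)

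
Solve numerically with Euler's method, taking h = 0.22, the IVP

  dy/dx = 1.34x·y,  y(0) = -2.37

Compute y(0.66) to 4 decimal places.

Euler: y_{n+1} = y_n + h·f(x_n, y_n).
x=0.000000, y=-2.370000: f=0.000000 → y ← -2.370000 + 0.22·0.000000 = -2.370000
x=0.220000, y=-2.370000: f=-0.698676 → y ← -2.370000 + 0.22·(-0.698676) = -2.523709
x=0.440000, y=-2.523709: f=-1.487979 → y ← -2.523709 + 0.22·(-1.487979) = -2.851064
y(0.66) ≈ -2.8511

-2.8511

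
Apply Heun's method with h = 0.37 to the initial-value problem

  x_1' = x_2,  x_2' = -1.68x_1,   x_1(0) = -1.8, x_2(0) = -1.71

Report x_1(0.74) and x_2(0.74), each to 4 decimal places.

Heun on (x_1,x_2): k1 = f(x_n, state_n); k2 = f(x_n + h, state_n + h·k1); state_{n+1} = state_n + (h/2)·(k1 + k2).
0.000000: (-1.800000, -1.710000)
  k1 = (-1.710000, 3.024000)
  predictor → (-2.432700, -0.591120)
  k2 = (-0.591120, 4.086936)
  → (-2.225707, -0.394477)
0.370000: (-2.225707, -0.394477)
  k1 = (-0.394477, 3.739188)
  predictor → (-2.371664, 0.989023)
  k2 = (0.989023, 3.984395)
  → (-2.115716, 1.034386)
(x_1(0.74), x_2(0.74)) ≈ (-2.1157, 1.0344)

-2.1157, 1.0344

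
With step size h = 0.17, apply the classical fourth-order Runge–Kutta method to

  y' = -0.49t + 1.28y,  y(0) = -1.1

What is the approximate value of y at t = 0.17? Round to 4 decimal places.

-1.3750

RK4: k1 = f(t_n, y_n); k2 = f(t_n + h/2, y_n + (h/2)·k1); k3 = f(t_n + h/2, y_n + (h/2)·k2); k4 = f(t_n + h, y_n + h·k3); y_{n+1} = y_n + (h/6)·(k1 + 2k2 + 2k3 + k4).
t=0.000000, y=-1.100000:
  k1 = f(0.000000, -1.100000) = -1.408000
  k2 = f(0.085000, -1.219680) = -1.602840
  k3 = f(0.085000, -1.236241) = -1.624039
  k4 = f(0.170000, -1.376087) = -1.844691
  y ← -1.100000 + (0.17/6)·(k1 + 2k2 + 2k3 + k4) = -1.375016
y(0.17) ≈ -1.3750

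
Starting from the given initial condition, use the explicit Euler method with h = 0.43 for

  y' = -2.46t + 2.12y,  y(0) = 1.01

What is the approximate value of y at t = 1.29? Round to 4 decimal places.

5.2760

Euler: y_{n+1} = y_n + h·f(t_n, y_n).
t=0.000000, y=1.010000: f=2.141200 → y ← 1.010000 + 0.43·2.141200 = 1.930716
t=0.430000, y=1.930716: f=3.035318 → y ← 1.930716 + 0.43·3.035318 = 3.235903
t=0.860000, y=3.235903: f=4.744514 → y ← 3.235903 + 0.43·4.744514 = 5.276044
y(1.29) ≈ 5.2760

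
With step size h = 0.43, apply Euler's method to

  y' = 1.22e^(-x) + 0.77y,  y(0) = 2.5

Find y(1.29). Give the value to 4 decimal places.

7.5019

Euler: y_{n+1} = y_n + h·f(x_n, y_n).
x=0.000000, y=2.500000: f=3.145000 → y ← 2.500000 + 0.43·3.145000 = 3.852350
x=0.430000, y=3.852350: f=3.759931 → y ← 3.852350 + 0.43·3.759931 = 5.469120
x=0.860000, y=5.469120: f=4.727480 → y ← 5.469120 + 0.43·4.727480 = 7.501937
y(1.29) ≈ 7.5019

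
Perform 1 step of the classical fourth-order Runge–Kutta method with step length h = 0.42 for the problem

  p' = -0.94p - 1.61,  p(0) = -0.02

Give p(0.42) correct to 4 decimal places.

-0.5720

RK4: k1 = f(x_n, p_n); k2 = f(x_n + h/2, p_n + (h/2)·k1); k3 = f(x_n + h/2, p_n + (h/2)·k2); k4 = f(x_n + h, p_n + h·k3); p_{n+1} = p_n + (h/6)·(k1 + 2k2 + 2k3 + k4).
x=0.000000, p=-0.020000:
  k1 = f(0.000000, -0.020000) = -1.591200
  k2 = f(0.210000, -0.354152) = -1.277097
  k3 = f(0.210000, -0.288190) = -1.339101
  k4 = f(0.420000, -0.582422) = -1.062523
  p ← -0.020000 + (0.42/6)·(k1 + 2k2 + 2k3 + k4) = -0.572028
p(0.42) ≈ -0.5720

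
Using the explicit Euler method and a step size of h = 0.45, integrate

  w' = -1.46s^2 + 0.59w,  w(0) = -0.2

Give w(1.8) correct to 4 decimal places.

Euler: w_{n+1} = w_n + h·f(s_n, w_n).
s=0.000000, w=-0.200000: f=-0.118000 → w ← -0.200000 + 0.45·(-0.118000) = -0.253100
s=0.450000, w=-0.253100: f=-0.444979 → w ← -0.253100 + 0.45·(-0.444979) = -0.453341
s=0.900000, w=-0.453341: f=-1.450071 → w ← -0.453341 + 0.45·(-1.450071) = -1.105872
s=1.350000, w=-1.105872: f=-3.313315 → w ← -1.105872 + 0.45·(-3.313315) = -2.596864
w(1.8) ≈ -2.5969

-2.5969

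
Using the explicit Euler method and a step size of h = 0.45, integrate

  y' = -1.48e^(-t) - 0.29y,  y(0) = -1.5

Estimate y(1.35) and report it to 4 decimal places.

-2.1296

Euler: y_{n+1} = y_n + h·f(t_n, y_n).
t=0.000000, y=-1.500000: f=-1.045000 → y ← -1.500000 + 0.45·(-1.045000) = -1.970250
t=0.450000, y=-1.970250: f=-0.372317 → y ← -1.970250 + 0.45·(-0.372317) = -2.137793
t=0.900000, y=-2.137793: f=0.018237 → y ← -2.137793 + 0.45·0.018237 = -2.129586
y(1.35) ≈ -2.1296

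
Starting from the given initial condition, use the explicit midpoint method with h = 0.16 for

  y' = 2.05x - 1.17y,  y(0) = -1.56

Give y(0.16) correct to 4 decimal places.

-1.2691

Midpoint: k1 = f(x_n, y_n); k2 = f(x_n + h/2, y_n + (h/2)·k1); y_{n+1} = y_n + h·k2.
x=0.000000, y=-1.560000:
  k1 = f(0.000000, -1.560000) = 1.825200
  k2 = f(0.080000, -1.413984) = 1.818361
  y ← -1.560000 + 0.16·1.818361 = -1.269062
y(0.16) ≈ -1.2691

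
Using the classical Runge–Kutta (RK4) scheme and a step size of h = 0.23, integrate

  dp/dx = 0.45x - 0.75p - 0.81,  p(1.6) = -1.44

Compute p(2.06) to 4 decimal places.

RK4: k1 = f(x_n, p_n); k2 = f(x_n + h/2, p_n + (h/2)·k1); k3 = f(x_n + h/2, p_n + (h/2)·k2); k4 = f(x_n + h, p_n + h·k3); p_{n+1} = p_n + (h/6)·(k1 + 2k2 + 2k3 + k4).
x=1.600000, p=-1.440000:
  k1 = f(1.600000, -1.440000) = 0.990000
  k2 = f(1.715000, -1.326150) = 0.956363
  k3 = f(1.715000, -1.330018) = 0.959264
  k4 = f(1.830000, -1.219369) = 0.928027
  p ← -1.440000 + (0.23/6)·(k1 + 2k2 + 2k3 + k4) = -1.219611
x=1.830000, p=-1.219611:
  k1 = f(1.830000, -1.219611) = 0.928208
  k2 = f(1.945000, -1.112867) = 0.899900
  k3 = f(1.945000, -1.116122) = 0.902342
  k4 = f(2.060000, -1.012072) = 0.876054
  p ← -1.219611 + (0.23/6)·(k1 + 2k2 + 2k3 + k4) = -1.012276
p(2.06) ≈ -1.0123

-1.0123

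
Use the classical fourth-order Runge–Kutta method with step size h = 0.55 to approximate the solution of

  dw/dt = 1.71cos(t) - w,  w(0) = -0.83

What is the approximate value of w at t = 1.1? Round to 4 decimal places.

RK4: k1 = f(t_n, w_n); k2 = f(t_n + h/2, w_n + (h/2)·k1); k3 = f(t_n + h/2, w_n + (h/2)·k2); k4 = f(t_n + h, w_n + h·k3); w_{n+1} = w_n + (h/6)·(k1 + 2k2 + 2k3 + k4).
t=0.000000, w=-0.830000:
  k1 = f(0.000000, -0.830000) = 2.540000
  k2 = f(0.275000, -0.131500) = 1.777247
  k3 = f(0.275000, -0.341257) = 1.987004
  k4 = f(0.550000, 0.262852) = 1.194965
  w ← -0.830000 + (0.55/6)·(k1 + 2k2 + 2k3 + k4) = 0.202484
t=0.550000, w=0.202484:
  k1 = f(0.550000, 0.202484) = 1.255332
  k2 = f(0.825000, 0.547701) = 0.612632
  k3 = f(0.825000, 0.370958) = 0.789374
  k4 = f(1.100000, 0.636640) = 0.139009
  w ← 0.202484 + (0.55/6)·(k1 + 2k2 + 2k3 + k4) = 0.587334
w(1.1) ≈ 0.5873

0.5873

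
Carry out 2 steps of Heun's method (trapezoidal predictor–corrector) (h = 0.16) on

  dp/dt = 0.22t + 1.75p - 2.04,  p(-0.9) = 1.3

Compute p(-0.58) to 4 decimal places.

1.3286

Heun: k1 = f(t_n, p_n); k2 = f(t_n + h, p_n + h·k1); p_{n+1} = p_n + (h/2)·(k1 + k2).
t=-0.900000, p=1.300000:
  k1 = f(-0.900000, 1.300000) = 0.037000
  k2 = f(-0.740000, 1.305920) = 0.082560
  p ← 1.300000 + (0.16/2)·(0.037000 + 0.082560) = 1.309565
t=-0.740000, p=1.309565:
  k1 = f(-0.740000, 1.309565) = 0.088938
  k2 = f(-0.580000, 1.323795) = 0.149041
  p ← 1.309565 + (0.16/2)·(0.088938 + 0.149041) = 1.328603
p(-0.58) ≈ 1.3286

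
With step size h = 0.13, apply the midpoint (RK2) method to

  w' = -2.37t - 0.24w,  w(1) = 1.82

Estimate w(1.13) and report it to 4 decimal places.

Midpoint: k1 = f(t_n, w_n); k2 = f(t_n + h/2, w_n + (h/2)·k1); w_{n+1} = w_n + h·k2.
t=1.000000, w=1.820000:
  k1 = f(1.000000, 1.820000) = -2.806800
  k2 = f(1.065000, 1.637558) = -2.917064
  w ← 1.820000 + 0.13·(-2.917064) = 1.440782
w(1.13) ≈ 1.4408

1.4408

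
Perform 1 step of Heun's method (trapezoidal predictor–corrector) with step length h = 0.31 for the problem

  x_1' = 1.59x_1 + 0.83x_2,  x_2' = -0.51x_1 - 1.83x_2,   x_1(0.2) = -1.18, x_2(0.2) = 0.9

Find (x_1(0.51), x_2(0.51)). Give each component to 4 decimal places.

-1.6580, 0.6956

Heun on (x_1,x_2): k1 = f(s_n, state_n); k2 = f(s_n + h, state_n + h·k1); state_{n+1} = state_n + (h/2)·(k1 + k2).
0.200000: (-1.180000, 0.900000)
  k1 = (-1.129200, -1.045200)
  predictor → (-1.530052, 0.575988)
  k2 = (-1.954713, -0.273732)
  → (-1.658006, 0.695566)
(x_1(0.51), x_2(0.51)) ≈ (-1.6580, 0.6956)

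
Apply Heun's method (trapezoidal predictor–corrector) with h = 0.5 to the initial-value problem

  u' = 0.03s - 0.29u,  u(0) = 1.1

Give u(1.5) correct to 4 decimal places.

Heun: k1 = f(s_n, u_n); k2 = f(s_n + h, u_n + h·k1); u_{n+1} = u_n + (h/2)·(k1 + k2).
s=0.000000, u=1.100000:
  k1 = f(0.000000, 1.100000) = -0.319000
  k2 = f(0.500000, 0.940500) = -0.257745
  u ← 1.100000 + (0.5/2)·(-0.319000 + (-0.257745)) = 0.955814
s=0.500000, u=0.955814:
  k1 = f(0.500000, 0.955814) = -0.262186
  k2 = f(1.000000, 0.824721) = -0.209169
  u ← 0.955814 + (0.5/2)·(-0.262186 + (-0.209169)) = 0.837975
s=1.000000, u=0.837975:
  k1 = f(1.000000, 0.837975) = -0.213013
  k2 = f(1.500000, 0.731469) = -0.167126
  u ← 0.837975 + (0.5/2)·(-0.213013 + (-0.167126)) = 0.742940
u(1.5) ≈ 0.7429

0.7429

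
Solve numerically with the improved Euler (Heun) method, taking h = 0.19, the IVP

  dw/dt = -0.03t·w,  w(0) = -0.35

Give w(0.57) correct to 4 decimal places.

-0.3483

Heun: k1 = f(t_n, w_n); k2 = f(t_n + h, w_n + h·k1); w_{n+1} = w_n + (h/2)·(k1 + k2).
t=0.000000, w=-0.350000:
  k1 = f(0.000000, -0.350000) = 0.000000
  k2 = f(0.190000, -0.350000) = 0.001995
  w ← -0.350000 + (0.19/2)·(0.000000 + 0.001995) = -0.349810
t=0.190000, w=-0.349810:
  k1 = f(0.190000, -0.349810) = 0.001994
  k2 = f(0.380000, -0.349432) = 0.003984
  w ← -0.349810 + (0.19/2)·(0.001994 + 0.003984) = -0.349243
t=0.380000, w=-0.349243:
  k1 = f(0.380000, -0.349243) = 0.003981
  k2 = f(0.570000, -0.348486) = 0.005959
  w ← -0.349243 + (0.19/2)·(0.003981 + 0.005959) = -0.348298
w(0.57) ≈ -0.3483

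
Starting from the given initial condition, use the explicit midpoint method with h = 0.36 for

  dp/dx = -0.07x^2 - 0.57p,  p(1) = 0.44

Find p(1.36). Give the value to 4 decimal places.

Midpoint: k1 = f(x_n, p_n); k2 = f(x_n + h/2, p_n + (h/2)·k1); p_{n+1} = p_n + h·k2.
x=1.000000, p=0.440000:
  k1 = f(1.000000, 0.440000) = -0.320800
  k2 = f(1.180000, 0.382256) = -0.315354
  p ← 0.440000 + 0.36·(-0.315354) = 0.326473
p(1.36) ≈ 0.3265

0.3265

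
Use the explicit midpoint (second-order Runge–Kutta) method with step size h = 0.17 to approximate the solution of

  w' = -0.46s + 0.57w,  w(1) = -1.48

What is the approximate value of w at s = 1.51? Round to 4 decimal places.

Midpoint: k1 = f(s_n, w_n); k2 = f(s_n + h/2, w_n + (h/2)·k1); w_{n+1} = w_n + h·k2.
s=1.000000, w=-1.480000:
  k1 = f(1.000000, -1.480000) = -1.303600
  k2 = f(1.085000, -1.590806) = -1.405859
  w ← -1.480000 + 0.17·(-1.405859) = -1.718996
s=1.170000, w=-1.718996:
  k1 = f(1.170000, -1.718996) = -1.518028
  k2 = f(1.255000, -1.848028) = -1.630676
  w ← -1.718996 + 0.17·(-1.630676) = -1.996211
s=1.340000, w=-1.996211:
  k1 = f(1.340000, -1.996211) = -1.754240
  k2 = f(1.425000, -2.145321) = -1.878333
  w ← -1.996211 + 0.17·(-1.878333) = -2.315528
w(1.51) ≈ -2.3155

-2.3155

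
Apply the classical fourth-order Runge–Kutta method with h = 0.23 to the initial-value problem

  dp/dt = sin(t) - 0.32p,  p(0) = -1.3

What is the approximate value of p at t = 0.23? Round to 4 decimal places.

-1.1821

RK4: k1 = f(t_n, p_n); k2 = f(t_n + h/2, p_n + (h/2)·k1); k3 = f(t_n + h/2, p_n + (h/2)·k2); k4 = f(t_n + h, p_n + h·k3); p_{n+1} = p_n + (h/6)·(k1 + 2k2 + 2k3 + k4).
t=0.000000, p=-1.300000:
  k1 = f(0.000000, -1.300000) = 0.416000
  k2 = f(0.115000, -1.252160) = 0.515438
  k3 = f(0.115000, -1.240725) = 0.511779
  k4 = f(0.230000, -1.182291) = 0.606311
  p ← -1.300000 + (0.23/6)·(k1 + 2k2 + 2k3 + k4) = -1.182058
p(0.23) ≈ -1.1821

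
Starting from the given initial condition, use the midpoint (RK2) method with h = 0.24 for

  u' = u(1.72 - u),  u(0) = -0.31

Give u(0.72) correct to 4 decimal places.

-1.6458

Midpoint: k1 = f(x_n, u_n); k2 = f(x_n + h/2, u_n + (h/2)·k1); u_{n+1} = u_n + h·k2.
x=0.000000, u=-0.310000:
  k1 = f(0.000000, -0.310000) = -0.629300
  k2 = f(0.120000, -0.385516) = -0.811710
  u ← -0.310000 + 0.24·(-0.811710) = -0.504810
x=0.240000, u=-0.504810:
  k1 = f(0.240000, -0.504810) = -1.123107
  k2 = f(0.360000, -0.639583) = -1.509150
  u ← -0.504810 + 0.24·(-1.509150) = -0.867006
x=0.480000, u=-0.867006:
  k1 = f(0.480000, -0.867006) = -2.242951
  k2 = f(0.600000, -1.136161) = -3.245057
  u ← -0.867006 + 0.24·(-3.245057) = -1.645820
u(0.72) ≈ -1.6458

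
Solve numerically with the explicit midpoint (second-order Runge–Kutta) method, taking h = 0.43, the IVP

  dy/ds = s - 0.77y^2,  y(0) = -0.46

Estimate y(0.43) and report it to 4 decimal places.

-0.4487

Midpoint: k1 = f(s_n, y_n); k2 = f(s_n + h/2, y_n + (h/2)·k1); y_{n+1} = y_n + h·k2.
s=0.000000, y=-0.460000:
  k1 = f(0.000000, -0.460000) = -0.162932
  k2 = f(0.215000, -0.495030) = 0.026308
  y ← -0.460000 + 0.43·0.026308 = -0.448688
y(0.43) ≈ -0.4487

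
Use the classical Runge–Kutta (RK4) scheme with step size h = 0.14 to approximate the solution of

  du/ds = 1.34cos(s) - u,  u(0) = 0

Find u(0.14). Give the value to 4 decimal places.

RK4: k1 = f(s_n, u_n); k2 = f(s_n + h/2, u_n + (h/2)·k1); k3 = f(s_n + h/2, u_n + (h/2)·k2); k4 = f(s_n + h, u_n + h·k3); u_{n+1} = u_n + (h/6)·(k1 + 2k2 + 2k3 + k4).
s=0.000000, u=0.000000:
  k1 = f(0.000000, 0.000000) = 1.340000
  k2 = f(0.070000, 0.093800) = 1.242918
  k3 = f(0.070000, 0.087004) = 1.249714
  k4 = f(0.140000, 0.174960) = 1.151929
  u ← 0.000000 + (0.14/6)·(k1 + 2k2 + 2k3 + k4) = 0.174468
u(0.14) ≈ 0.1745

0.1745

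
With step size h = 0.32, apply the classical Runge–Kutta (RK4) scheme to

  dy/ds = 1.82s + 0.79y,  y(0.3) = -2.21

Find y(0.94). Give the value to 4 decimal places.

RK4: k1 = f(s_n, y_n); k2 = f(s_n + h/2, y_n + (h/2)·k1); k3 = f(s_n + h/2, y_n + (h/2)·k2); k4 = f(s_n + h, y_n + h·k3); y_{n+1} = y_n + (h/6)·(k1 + 2k2 + 2k3 + k4).
s=0.300000, y=-2.210000:
  k1 = f(0.300000, -2.210000) = -1.199900
  k2 = f(0.460000, -2.401984) = -1.060367
  k3 = f(0.460000, -2.379659) = -1.042730
  k4 = f(0.620000, -2.543674) = -0.881102
  y ← -2.210000 + (0.32/6)·(k1 + 2k2 + 2k3 + k4) = -2.545317
s=0.620000, y=-2.545317:
  k1 = f(0.620000, -2.545317) = -0.882401
  k2 = f(0.780000, -2.686501) = -0.702736
  k3 = f(0.780000, -2.657755) = -0.680026
  k4 = f(0.940000, -2.762926) = -0.471911
  y ← -2.545317 + (0.32/6)·(k1 + 2k2 + 2k3 + k4) = -2.765042
y(0.94) ≈ -2.7650

-2.7650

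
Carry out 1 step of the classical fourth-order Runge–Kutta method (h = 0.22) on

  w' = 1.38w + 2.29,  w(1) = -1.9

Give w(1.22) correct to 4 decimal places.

-1.9853

RK4: k1 = f(x_n, w_n); k2 = f(x_n + h/2, w_n + (h/2)·k1); k3 = f(x_n + h/2, w_n + (h/2)·k2); k4 = f(x_n + h, w_n + h·k3); w_{n+1} = w_n + (h/6)·(k1 + 2k2 + 2k3 + k4).
x=1.000000, w=-1.900000:
  k1 = f(1.000000, -1.900000) = -0.332000
  k2 = f(1.110000, -1.936520) = -0.382398
  k3 = f(1.110000, -1.942064) = -0.390048
  k4 = f(1.220000, -1.985811) = -0.450419
  w ← -1.900000 + (0.22/6)·(k1 + 2k2 + 2k3 + k4) = -1.985335
w(1.22) ≈ -1.9853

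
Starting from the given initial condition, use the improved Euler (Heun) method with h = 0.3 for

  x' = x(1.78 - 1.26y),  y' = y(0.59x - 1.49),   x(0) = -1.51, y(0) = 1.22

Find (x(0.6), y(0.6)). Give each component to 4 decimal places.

Heun on (x,y): k1 = f(t_n, state_n); k2 = f(t_n + h, state_n + h·k1); state_{n+1} = state_n + (h/2)·(k1 + k2).
0.000000: (-1.510000, 1.220000)
  k1 = (-0.366628, -2.904698)
  predictor → (-1.619988, 0.348591)
  k2 = (-2.172041, -0.852581)
  → (-1.890800, 0.656408)
0.300000: (-1.890800, 0.656408)
  k1 = (-1.801792, -1.710319)
  predictor → (-2.431338, 0.143313)
  k2 = (-3.888746, -0.419116)
  → (-2.744381, 0.336993)
(x(0.6), y(0.6)) ≈ (-2.7444, 0.3370)

-2.7444, 0.3370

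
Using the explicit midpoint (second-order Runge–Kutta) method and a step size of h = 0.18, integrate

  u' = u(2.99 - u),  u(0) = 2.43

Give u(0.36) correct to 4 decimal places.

Midpoint: k1 = f(x_n, u_n); k2 = f(x_n + h/2, u_n + (h/2)·k1); u_{n+1} = u_n + h·k2.
x=0.000000, u=2.430000:
  k1 = f(0.000000, 2.430000) = 1.360800
  k2 = f(0.090000, 2.552472) = 1.116778
  u ← 2.430000 + 0.18·1.116778 = 2.631020
x=0.180000, u=2.631020:
  k1 = f(0.180000, 2.631020) = 0.944483
  k2 = f(0.270000, 2.716024) = 0.744126
  u ← 2.631020 + 0.18·0.744126 = 2.764963
u(0.36) ≈ 2.7650

2.7650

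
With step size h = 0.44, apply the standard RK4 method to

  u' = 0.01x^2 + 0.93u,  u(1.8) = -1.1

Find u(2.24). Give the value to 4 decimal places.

-1.6341

RK4: k1 = f(x_n, u_n); k2 = f(x_n + h/2, u_n + (h/2)·k1); k3 = f(x_n + h/2, u_n + (h/2)·k2); k4 = f(x_n + h, u_n + h·k3); u_{n+1} = u_n + (h/6)·(k1 + 2k2 + 2k3 + k4).
x=1.800000, u=-1.100000:
  k1 = f(1.800000, -1.100000) = -0.990600
  k2 = f(2.020000, -1.317932) = -1.184873
  k3 = f(2.020000, -1.360672) = -1.224621
  k4 = f(2.240000, -1.638833) = -1.473939
  u ← -1.100000 + (0.44/6)·(k1 + 2k2 + 2k3 + k4) = -1.634125
u(2.24) ≈ -1.6341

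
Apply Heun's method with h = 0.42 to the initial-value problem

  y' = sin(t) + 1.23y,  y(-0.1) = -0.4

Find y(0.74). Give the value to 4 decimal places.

Heun: k1 = f(t_n, y_n); k2 = f(t_n + h, y_n + h·k1); y_{n+1} = y_n + (h/2)·(k1 + k2).
t=-0.100000, y=-0.400000:
  k1 = f(-0.100000, -0.400000) = -0.591833
  k2 = f(0.320000, -0.648570) = -0.483175
  y ← -0.400000 + (0.42/2)·(-0.591833 + (-0.483175)) = -0.625752
t=0.320000, y=-0.625752:
  k1 = f(0.320000, -0.625752) = -0.455108
  k2 = f(0.740000, -0.816897) = -0.330495
  y ← -0.625752 + (0.42/2)·(-0.455108 + (-0.330495)) = -0.790728
y(0.74) ≈ -0.7907

-0.7907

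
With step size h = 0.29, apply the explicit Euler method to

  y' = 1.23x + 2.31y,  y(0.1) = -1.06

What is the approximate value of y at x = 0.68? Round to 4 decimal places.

-2.7572

Euler: y_{n+1} = y_n + h·f(x_n, y_n).
x=0.100000, y=-1.060000: f=-2.325600 → y ← -1.060000 + 0.29·(-2.325600) = -1.734424
x=0.390000, y=-1.734424: f=-3.526819 → y ← -1.734424 + 0.29·(-3.526819) = -2.757202
y(0.68) ≈ -2.7572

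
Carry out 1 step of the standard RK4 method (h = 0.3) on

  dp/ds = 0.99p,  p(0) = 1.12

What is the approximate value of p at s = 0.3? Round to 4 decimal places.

1.5073

RK4: k1 = f(s_n, p_n); k2 = f(s_n + h/2, p_n + (h/2)·k1); k3 = f(s_n + h/2, p_n + (h/2)·k2); k4 = f(s_n + h, p_n + h·k3); p_{n+1} = p_n + (h/6)·(k1 + 2k2 + 2k3 + k4).
s=0.000000, p=1.120000:
  k1 = f(0.000000, 1.120000) = 1.108800
  k2 = f(0.150000, 1.286320) = 1.273457
  k3 = f(0.150000, 1.311019) = 1.297908
  k4 = f(0.300000, 1.509373) = 1.494279
  p ← 1.120000 + (0.3/6)·(k1 + 2k2 + 2k3 + k4) = 1.507290
p(0.3) ≈ 1.5073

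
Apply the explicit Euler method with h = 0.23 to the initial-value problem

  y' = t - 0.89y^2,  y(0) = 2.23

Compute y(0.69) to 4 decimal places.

Euler: y_{n+1} = y_n + h·f(t_n, y_n).
t=0.000000, y=2.230000: f=-4.425881 → y ← 2.230000 + 0.23·(-4.425881) = 1.212047
t=0.230000, y=1.212047: f=-1.077462 → y ← 1.212047 + 0.23·(-1.077462) = 0.964231
t=0.460000, y=0.964231: f=-0.367470 → y ← 0.964231 + 0.23·(-0.367470) = 0.879713
y(0.69) ≈ 0.8797

0.8797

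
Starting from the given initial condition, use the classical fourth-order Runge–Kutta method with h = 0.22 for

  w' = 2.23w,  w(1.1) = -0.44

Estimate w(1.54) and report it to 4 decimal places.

-1.1734

RK4: k1 = f(t_n, w_n); k2 = f(t_n + h/2, w_n + (h/2)·k1); k3 = f(t_n + h/2, w_n + (h/2)·k2); k4 = f(t_n + h, w_n + h·k3); w_{n+1} = w_n + (h/6)·(k1 + 2k2 + 2k3 + k4).
t=1.100000, w=-0.440000:
  k1 = f(1.100000, -0.440000) = -0.981200
  k2 = f(1.210000, -0.547932) = -1.221888
  k3 = f(1.210000, -0.574408) = -1.280929
  k4 = f(1.320000, -0.721804) = -1.609624
  w ← -0.440000 + (0.22/6)·(k1 + 2k2 + 2k3 + k4) = -0.718537
t=1.320000, w=-0.718537:
  k1 = f(1.320000, -0.718537) = -1.602337
  k2 = f(1.430000, -0.894794) = -1.995390
  k3 = f(1.430000, -0.938030) = -2.091806
  k4 = f(1.540000, -1.178734) = -2.628577
  w ← -0.718537 + (0.22/6)·(k1 + 2k2 + 2k3 + k4) = -1.173398
w(1.54) ≈ -1.1734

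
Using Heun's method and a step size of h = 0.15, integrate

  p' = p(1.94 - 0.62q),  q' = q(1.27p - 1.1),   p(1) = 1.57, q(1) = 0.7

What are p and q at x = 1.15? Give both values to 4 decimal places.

1.9563, 0.8270

Heun on (p,q): k1 = f(x_n, state_n); k2 = f(x_n + h, state_n + h·k1); state_{n+1} = state_n + (h/2)·(k1 + k2).
1.000000: (1.570000, 0.700000)
  k1 = (2.364420, 0.625730)
  predictor → (1.924663, 0.793859)
  k2 = (2.786541, 1.067203)
  → (1.956322, 0.826970)
(p(1.15), q(1.15)) ≈ (1.9563, 0.8270)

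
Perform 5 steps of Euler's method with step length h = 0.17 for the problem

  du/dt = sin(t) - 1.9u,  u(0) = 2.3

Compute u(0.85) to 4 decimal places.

0.5251

Euler: u_{n+1} = u_n + h·f(t_n, u_n).
t=0.000000, u=2.300000: f=-4.370000 → u ← 2.300000 + 0.17·(-4.370000) = 1.557100
t=0.170000, u=1.557100: f=-2.789308 → u ← 1.557100 + 0.17·(-2.789308) = 1.082918
t=0.340000, u=1.082918: f=-1.724057 → u ← 1.082918 + 0.17·(-1.724057) = 0.789828
t=0.510000, u=0.789828: f=-1.012496 → u ← 0.789828 + 0.17·(-1.012496) = 0.617704
t=0.680000, u=0.617704: f=-0.544844 → u ← 0.617704 + 0.17·(-0.544844) = 0.525080
u(0.85) ≈ 0.5251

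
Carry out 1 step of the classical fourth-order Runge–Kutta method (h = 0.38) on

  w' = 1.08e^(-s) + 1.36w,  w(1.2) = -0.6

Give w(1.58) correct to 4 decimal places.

-0.8690

RK4: k1 = f(s_n, w_n); k2 = f(s_n + h/2, w_n + (h/2)·k1); k3 = f(s_n + h/2, w_n + (h/2)·k2); k4 = f(s_n + h, w_n + h·k3); w_{n+1} = w_n + (h/6)·(k1 + 2k2 + 2k3 + k4).
s=1.200000, w=-0.600000:
  k1 = f(1.200000, -0.600000) = -0.490710
  k2 = f(1.390000, -0.693235) = -0.673798
  k3 = f(1.390000, -0.728022) = -0.721108
  k4 = f(1.580000, -0.874021) = -0.966216
  w ← -0.600000 + (0.38/6)·(k1 + 2k2 + 2k3 + k4) = -0.868960
w(1.58) ≈ -0.8690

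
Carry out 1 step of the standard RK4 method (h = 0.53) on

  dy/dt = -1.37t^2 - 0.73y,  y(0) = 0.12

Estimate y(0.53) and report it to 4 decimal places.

RK4: k1 = f(t_n, y_n); k2 = f(t_n + h/2, y_n + (h/2)·k1); k3 = f(t_n + h/2, y_n + (h/2)·k2); k4 = f(t_n + h, y_n + h·k3); y_{n+1} = y_n + (h/6)·(k1 + 2k2 + 2k3 + k4).
t=0.000000, y=0.120000:
  k1 = f(0.000000, 0.120000) = -0.087600
  k2 = f(0.265000, 0.096786) = -0.166862
  k3 = f(0.265000, 0.075782) = -0.151529
  k4 = f(0.530000, 0.039690) = -0.413807
  y ← 0.120000 + (0.53/6)·(k1 + 2k2 + 2k3 + k4) = 0.019460
y(0.53) ≈ 0.0195

0.0195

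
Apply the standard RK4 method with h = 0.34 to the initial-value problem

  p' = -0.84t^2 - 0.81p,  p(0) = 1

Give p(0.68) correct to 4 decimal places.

0.4993

RK4: k1 = f(t_n, p_n); k2 = f(t_n + h/2, p_n + (h/2)·k1); k3 = f(t_n + h/2, p_n + (h/2)·k2); k4 = f(t_n + h, p_n + h·k3); p_{n+1} = p_n + (h/6)·(k1 + 2k2 + 2k3 + k4).
t=0.000000, p=1.000000:
  k1 = f(0.000000, 1.000000) = -0.810000
  k2 = f(0.170000, 0.862300) = -0.722739
  k3 = f(0.170000, 0.877134) = -0.734755
  k4 = f(0.340000, 0.750183) = -0.704753
  p ← 1.000000 + (0.34/6)·(k1 + 2k2 + 2k3 + k4) = 0.748981
t=0.340000, p=0.748981:
  k1 = f(0.340000, 0.748981) = -0.703779
  k2 = f(0.510000, 0.629339) = -0.728249
  k3 = f(0.510000, 0.625179) = -0.724879
  k4 = f(0.680000, 0.502522) = -0.795459
  p ← 0.748981 + (0.34/6)·(k1 + 2k2 + 2k3 + k4) = 0.499337
p(0.68) ≈ 0.4993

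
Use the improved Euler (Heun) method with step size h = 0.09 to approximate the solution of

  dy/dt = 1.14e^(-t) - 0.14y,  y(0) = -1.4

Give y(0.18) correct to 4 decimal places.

-1.1797

Heun: k1 = f(t_n, y_n); k2 = f(t_n + h, y_n + h·k1); y_{n+1} = y_n + (h/2)·(k1 + k2).
t=0.000000, y=-1.400000:
  k1 = f(0.000000, -1.400000) = 1.336000
  k2 = f(0.090000, -1.279760) = 1.221048
  y ← -1.400000 + (0.09/2)·(1.336000 + 1.221048) = -1.284933
t=0.090000, y=-1.284933:
  k1 = f(0.090000, -1.284933) = 1.221772
  k2 = f(0.180000, -1.174973) = 1.116704
  y ← -1.284933 + (0.09/2)·(1.221772 + 1.116704) = -1.179701
y(0.18) ≈ -1.1797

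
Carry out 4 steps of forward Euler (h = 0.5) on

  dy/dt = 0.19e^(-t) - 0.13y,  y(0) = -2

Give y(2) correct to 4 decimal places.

Euler: y_{n+1} = y_n + h·f(t_n, y_n).
t=0.000000, y=-2.000000: f=0.450000 → y ← -2.000000 + 0.5·0.450000 = -1.775000
t=0.500000, y=-1.775000: f=0.345991 → y ← -1.775000 + 0.5·0.345991 = -1.602005
t=1.000000, y=-1.602005: f=0.278158 → y ← -1.602005 + 0.5·0.278158 = -1.462926
t=1.500000, y=-1.462926: f=0.232575 → y ← -1.462926 + 0.5·0.232575 = -1.346638
y(2) ≈ -1.3466

-1.3466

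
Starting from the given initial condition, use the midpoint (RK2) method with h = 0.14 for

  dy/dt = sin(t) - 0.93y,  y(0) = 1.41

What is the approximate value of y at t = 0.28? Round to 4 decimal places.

1.1241

Midpoint: k1 = f(t_n, y_n); k2 = f(t_n + h/2, y_n + (h/2)·k1); y_{n+1} = y_n + h·k2.
t=0.000000, y=1.410000:
  k1 = f(0.000000, 1.410000) = -1.311300
  k2 = f(0.070000, 1.318209) = -1.155992
  y ← 1.410000 + 0.14·(-1.155992) = 1.248161
t=0.140000, y=1.248161:
  k1 = f(0.140000, 1.248161) = -1.021247
  k2 = f(0.210000, 1.176674) = -0.885847
  y ← 1.248161 + 0.14·(-0.885847) = 1.124143
y(0.28) ≈ 1.1241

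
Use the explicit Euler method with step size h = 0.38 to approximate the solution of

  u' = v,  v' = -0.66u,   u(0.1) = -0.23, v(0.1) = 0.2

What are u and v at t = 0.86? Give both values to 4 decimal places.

-0.0561, 0.2963

Euler on (u,v): u_{n+1} = u_n + h·u', v_{n+1} = v_n + h·v'.
0.100000: (-0.230000, 0.200000); f=(0.200000, 0.151800) → (-0.154000, 0.257684)
0.480000: (-0.154000, 0.257684); f=(0.257684, 0.101640) → (-0.056080, 0.296307)
(u(0.86), v(0.86)) ≈ (-0.0561, 0.2963)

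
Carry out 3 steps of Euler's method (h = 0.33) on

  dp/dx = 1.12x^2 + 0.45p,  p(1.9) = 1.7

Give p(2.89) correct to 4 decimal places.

8.8685

Euler: p_{n+1} = p_n + h·f(x_n, p_n).
x=1.900000, p=1.700000: f=4.808200 → p ← 1.700000 + 0.33·4.808200 = 3.286706
x=2.230000, p=3.286706: f=7.048666 → p ← 3.286706 + 0.33·7.048666 = 5.612766
x=2.560000, p=5.612766: f=9.865777 → p ← 5.612766 + 0.33·9.865777 = 8.868472
p(2.89) ≈ 8.8685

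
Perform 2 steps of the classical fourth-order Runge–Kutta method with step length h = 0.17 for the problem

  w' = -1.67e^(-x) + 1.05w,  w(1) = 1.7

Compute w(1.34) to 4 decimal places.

2.2144

RK4: k1 = f(x_n, w_n); k2 = f(x_n + h/2, w_n + (h/2)·k1); k3 = f(x_n + h/2, w_n + (h/2)·k2); k4 = f(x_n + h, w_n + h·k3); w_{n+1} = w_n + (h/6)·(k1 + 2k2 + 2k3 + k4).
x=1.000000, w=1.700000:
  k1 = f(1.000000, 1.700000) = 1.170641
  k2 = f(1.085000, 1.799505) = 1.325184
  k3 = f(1.085000, 1.812641) = 1.338977
  k4 = f(1.170000, 1.927626) = 1.505695
  w ← 1.700000 + (0.17/6)·(k1 + 2k2 + 2k3 + k4) = 1.926799
x=1.170000, w=1.926799:
  k1 = f(1.170000, 1.926799) = 1.504826
  k2 = f(1.255000, 2.054709) = 1.681368
  k3 = f(1.255000, 2.069715) = 1.697124
  k4 = f(1.340000, 2.215310) = 1.888793
  w ← 1.926799 + (0.17/6)·(k1 + 2k2 + 2k3 + k4) = 2.214399
w(1.34) ≈ 2.2144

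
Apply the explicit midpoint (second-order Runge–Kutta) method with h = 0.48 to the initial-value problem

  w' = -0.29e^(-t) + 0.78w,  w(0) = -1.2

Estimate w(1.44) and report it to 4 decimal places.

-4.0727

Midpoint: k1 = f(t_n, w_n); k2 = f(t_n + h/2, w_n + (h/2)·k1); w_{n+1} = w_n + h·k2.
t=0.000000, w=-1.200000:
  k1 = f(0.000000, -1.200000) = -1.226000
  k2 = f(0.240000, -1.494240) = -1.393629
  w ← -1.200000 + 0.48·(-1.393629) = -1.868942
t=0.480000, w=-1.868942:
  k1 = f(0.480000, -1.868942) = -1.637222
  k2 = f(0.720000, -2.261875) = -1.905421
  w ← -1.868942 + 0.48·(-1.905421) = -2.783544
t=0.960000, w=-2.783544:
  k1 = f(0.960000, -2.783544) = -2.282203
  k2 = f(1.200000, -3.331273) = -2.685739
  w ← -2.783544 + 0.48·(-2.685739) = -4.072699
w(1.44) ≈ -4.0727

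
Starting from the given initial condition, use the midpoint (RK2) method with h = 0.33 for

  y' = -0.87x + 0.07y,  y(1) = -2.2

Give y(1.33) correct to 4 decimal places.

Midpoint: k1 = f(x_n, y_n); k2 = f(x_n + h/2, y_n + (h/2)·k1); y_{n+1} = y_n + h·k2.
x=1.000000, y=-2.200000:
  k1 = f(1.000000, -2.200000) = -1.024000
  k2 = f(1.165000, -2.368960) = -1.179377
  y ← -2.200000 + 0.33·(-1.179377) = -2.589194
y(1.33) ≈ -2.5892

-2.5892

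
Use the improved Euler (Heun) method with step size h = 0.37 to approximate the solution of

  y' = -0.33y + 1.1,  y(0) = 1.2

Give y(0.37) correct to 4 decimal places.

1.4446

Heun: k1 = f(t_n, y_n); k2 = f(t_n + h, y_n + h·k1); y_{n+1} = y_n + (h/2)·(k1 + k2).
t=0.000000, y=1.200000:
  k1 = f(0.000000, 1.200000) = 0.704000
  k2 = f(0.370000, 1.460480) = 0.618042
  y ← 1.200000 + (0.37/2)·(0.704000 + 0.618042) = 1.444578
y(0.37) ≈ 1.4446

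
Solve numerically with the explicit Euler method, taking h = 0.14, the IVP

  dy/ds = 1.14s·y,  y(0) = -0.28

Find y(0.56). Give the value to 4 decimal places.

Euler: y_{n+1} = y_n + h·f(s_n, y_n).
s=0.000000, y=-0.280000: f=0.000000 → y ← -0.280000 + 0.14·0.000000 = -0.280000
s=0.140000, y=-0.280000: f=-0.044688 → y ← -0.280000 + 0.14·(-0.044688) = -0.286256
s=0.280000, y=-0.286256: f=-0.091373 → y ← -0.286256 + 0.14·(-0.091373) = -0.299049
s=0.420000, y=-0.299049: f=-0.143184 → y ← -0.299049 + 0.14·(-0.143184) = -0.319094
y(0.56) ≈ -0.3191

-0.3191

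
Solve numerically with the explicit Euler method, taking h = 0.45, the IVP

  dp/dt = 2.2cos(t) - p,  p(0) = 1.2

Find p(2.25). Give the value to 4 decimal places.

Euler: p_{n+1} = p_n + h·f(t_n, p_n).
t=0.000000, p=1.200000: f=1.000000 → p ← 1.200000 + 0.45·1.000000 = 1.650000
t=0.450000, p=1.650000: f=0.330984 → p ← 1.650000 + 0.45·0.330984 = 1.798943
t=0.900000, p=1.798943: f=-0.431401 → p ← 1.798943 + 0.45·(-0.431401) = 1.604812
t=1.350000, p=1.604812: f=-1.122998 → p ← 1.604812 + 0.45·(-1.122998) = 1.099463
t=1.800000, p=1.099463: f=-1.599308 → p ← 1.099463 + 0.45·(-1.599308) = 0.379775
p(2.25) ≈ 0.3798

0.3798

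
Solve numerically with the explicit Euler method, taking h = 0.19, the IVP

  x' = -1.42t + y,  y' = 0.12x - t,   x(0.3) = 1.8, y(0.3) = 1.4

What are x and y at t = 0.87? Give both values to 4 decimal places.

2.1862, 1.2552

Euler on (x,y): x_{n+1} = x_n + h·x', y_{n+1} = y_n + h·y'.
0.300000: (1.800000, 1.400000); f=(0.974000, -0.084000) → (1.985060, 1.384040)
0.490000: (1.985060, 1.384040); f=(0.688240, -0.251793) → (2.115826, 1.336199)
0.680000: (2.115826, 1.336199); f=(0.370599, -0.426101) → (2.186239, 1.255240)
(x(0.87), y(0.87)) ≈ (2.1862, 1.2552)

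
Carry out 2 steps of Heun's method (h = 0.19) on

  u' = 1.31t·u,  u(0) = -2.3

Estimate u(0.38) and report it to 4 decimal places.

-2.5267

Heun: k1 = f(t_n, u_n); k2 = f(t_n + h, u_n + h·k1); u_{n+1} = u_n + (h/2)·(k1 + k2).
t=0.000000, u=-2.300000:
  k1 = f(0.000000, -2.300000) = 0.000000
  k2 = f(0.190000, -2.300000) = -0.572470
  u ← -2.300000 + (0.19/2)·(0.000000 + (-0.572470)) = -2.354385
t=0.190000, u=-2.354385:
  k1 = f(0.190000, -2.354385) = -0.586006
  k2 = f(0.380000, -2.465726) = -1.227438
  u ← -2.354385 + (0.19/2)·(-0.586006 + (-1.227438)) = -2.526662
u(0.38) ≈ -2.5267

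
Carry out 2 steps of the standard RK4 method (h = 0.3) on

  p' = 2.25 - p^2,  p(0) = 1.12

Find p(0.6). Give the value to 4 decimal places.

1.4288

RK4: k1 = f(t_n, p_n); k2 = f(t_n + h/2, p_n + (h/2)·k1); k3 = f(t_n + h/2, p_n + (h/2)·k2); k4 = f(t_n + h, p_n + h·k3); p_{n+1} = p_n + (h/6)·(k1 + 2k2 + 2k3 + k4).
t=0.000000, p=1.120000:
  k1 = f(0.000000, 1.120000) = 0.995600
  k2 = f(0.150000, 1.269340) = 0.638776
  k3 = f(0.150000, 1.215816) = 0.771790
  k4 = f(0.300000, 1.351537) = 0.423347
  p ← 1.120000 + (0.3/6)·(k1 + 2k2 + 2k3 + k4) = 1.332004
t=0.300000, p=1.332004:
  k1 = f(0.300000, 1.332004) = 0.475765
  k2 = f(0.450000, 1.403369) = 0.280556
  k3 = f(0.450000, 1.374087) = 0.361884
  k4 = f(0.600000, 1.440569) = 0.174761
  p ← 1.332004 + (0.3/6)·(k1 + 2k2 + 2k3 + k4) = 1.428774
p(0.6) ≈ 1.4288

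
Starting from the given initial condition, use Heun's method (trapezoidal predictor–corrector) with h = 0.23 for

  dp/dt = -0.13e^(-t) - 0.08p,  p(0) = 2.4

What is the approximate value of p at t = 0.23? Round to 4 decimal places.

2.3297

Heun: k1 = f(t_n, p_n); k2 = f(t_n + h, p_n + h·k1); p_{n+1} = p_n + (h/2)·(k1 + k2).
t=0.000000, p=2.400000:
  k1 = f(0.000000, 2.400000) = -0.322000
  k2 = f(0.230000, 2.325940) = -0.289365
  p ← 2.400000 + (0.23/2)·(-0.322000 + (-0.289365)) = 2.329693
p(0.23) ≈ 2.3297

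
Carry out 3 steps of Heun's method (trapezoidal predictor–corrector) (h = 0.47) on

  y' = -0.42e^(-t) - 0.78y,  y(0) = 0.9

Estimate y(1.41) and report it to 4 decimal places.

Heun: k1 = f(t_n, y_n); k2 = f(t_n + h, y_n + h·k1); y_{n+1} = y_n + (h/2)·(k1 + k2).
t=0.000000, y=0.900000:
  k1 = f(0.000000, 0.900000) = -1.122000
  k2 = f(0.470000, 0.372660) = -0.553176
  y ← 0.900000 + (0.47/2)·(-1.122000 + (-0.553176)) = 0.506334
t=0.470000, y=0.506334:
  k1 = f(0.470000, 0.506334) = -0.657441
  k2 = f(0.940000, 0.197336) = -0.317986
  y ← 0.506334 + (0.47/2)·(-0.657441 + (-0.317986)) = 0.277108
t=0.940000, y=0.277108:
  k1 = f(0.940000, 0.277108) = -0.380208
  k2 = f(1.410000, 0.098410) = -0.179300
  y ← 0.277108 + (0.47/2)·(-0.380208 + (-0.179300)) = 0.145624
y(1.41) ≈ 0.1456

0.1456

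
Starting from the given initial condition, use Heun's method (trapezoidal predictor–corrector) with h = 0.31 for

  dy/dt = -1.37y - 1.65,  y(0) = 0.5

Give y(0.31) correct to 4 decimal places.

-0.0701

Heun: k1 = f(t_n, y_n); k2 = f(t_n + h, y_n + h·k1); y_{n+1} = y_n + (h/2)·(k1 + k2).
t=0.000000, y=0.500000:
  k1 = f(0.000000, 0.500000) = -2.335000
  k2 = f(0.310000, -0.223850) = -1.343325
  y ← 0.500000 + (0.31/2)·(-2.335000 + (-1.343325)) = -0.070140
y(0.31) ≈ -0.0701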